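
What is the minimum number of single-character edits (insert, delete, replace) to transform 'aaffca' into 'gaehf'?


Building DP table for s1='aaffca' (len 6) and s2='gaehf' (len 5):
       g  a  e  h  f
    0  1  2  3  4  5
  a 1  1  1  2  3  4
  a 2  2  1  2  3  4
  f 3  3  2  2  3  3
  f 4  4  3  3  3  3
  c 5  5  4  4  4  4
  a 6  6  5  5  5  5
Edit distance = dp[6][5] = 5

5


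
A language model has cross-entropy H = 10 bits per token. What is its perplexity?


Perplexity formula: PP = 2^H
H = 10
PP = 2^10
PP = 2^10 = 1024

1024


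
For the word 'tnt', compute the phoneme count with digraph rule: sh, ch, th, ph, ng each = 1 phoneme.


Parsing 'tnt' greedily, digraphs first:
  't' -> consonant phoneme (phonemes so far: 1)
  'n' -> consonant phoneme (phonemes so far: 2)
  't' -> consonant phoneme (phonemes so far: 3)
Total phonemes: 3

3


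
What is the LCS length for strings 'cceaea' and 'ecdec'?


DP table for LCS of 'cceaea' and 'ecdec':
       e  c  d  e  c
    0  0  0  0  0  0
  c 0  0  1  1  1  1
  c 0  0  1  1  1  2
  e 0  1  1  1  2  2
  a 0  1  1  1  2  2
  e 0  1  1  1  2  2
  a 0  1  1  1  2  2
LCS: 'cc'
LCS length = 2

2


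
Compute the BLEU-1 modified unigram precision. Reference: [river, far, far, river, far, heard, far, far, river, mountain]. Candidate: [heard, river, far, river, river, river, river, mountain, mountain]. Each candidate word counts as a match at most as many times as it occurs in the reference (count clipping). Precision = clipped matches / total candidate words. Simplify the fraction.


Reference word counts: {'far': 5, 'heard': 1, 'mountain': 1, 'river': 3}
Checking each candidate word (with clipping):
  'heard' -> in reference (ref count 1, used 1/1) -> match (matches: 1)
  'river' -> in reference (ref count 3, used 1/3) -> match (matches: 2)
  'far' -> in reference (ref count 5, used 1/5) -> match (matches: 3)
  'river' -> in reference (ref count 3, used 2/3) -> match (matches: 4)
  'river' -> in reference (ref count 3, used 3/3) -> match (matches: 5)
  'river' -> ref count 3 already used up (3/3) -> clipped, no match (matches: 5)
  'river' -> ref count 3 already used up (3/3) -> clipped, no match (matches: 5)
  'mountain' -> in reference (ref count 1, used 1/1) -> match (matches: 6)
  'mountain' -> ref count 1 already used up (1/1) -> clipped, no match (matches: 6)
Clipped matches: 6, Candidate length: 9
Precision = 6/9 = 2/3

2/3


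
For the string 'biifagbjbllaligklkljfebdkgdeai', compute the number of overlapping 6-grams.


String 'biifagbjbllaligklkljfebdkgdeai' has length L = 30.
Number of overlapping n-grams = L - n + 1
Substituting: 30 - 6 + 1 = 25

25


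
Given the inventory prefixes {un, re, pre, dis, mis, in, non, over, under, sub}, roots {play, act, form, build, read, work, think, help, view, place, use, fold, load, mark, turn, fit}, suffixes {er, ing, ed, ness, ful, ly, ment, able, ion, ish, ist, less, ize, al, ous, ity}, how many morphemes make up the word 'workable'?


Segmenting 'workable' against the inventory:
  'work' -> root (morpheme 1)
  'able' -> suffix (morpheme 2)
Total morphemes: 2

2


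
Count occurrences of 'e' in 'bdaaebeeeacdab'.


Scanning 'bdaaebeeeacdab' for 'e':
  Position 4: 'e' -> MATCH (count: 1)
  Position 6: 'e' -> MATCH (count: 2)
  Position 7: 'e' -> MATCH (count: 3)
  Position 8: 'e' -> MATCH (count: 4)
Total occurrences of 'e': 4

4


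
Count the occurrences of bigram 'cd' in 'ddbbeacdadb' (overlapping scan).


Scanning 'ddbbeacdadb' for bigram 'cd':
  Position 0: 'dd' -> no
  Position 1: 'db' -> no
  Position 2: 'bb' -> no
  Position 3: 'be' -> no
  Position 4: 'ea' -> no
  Position 5: 'ac' -> no
  Position 6: 'cd' -> MATCH
  Position 7: 'da' -> no
  Position 8: 'ad' -> no
  Position 9: 'db' -> no
Total matches: 1

1


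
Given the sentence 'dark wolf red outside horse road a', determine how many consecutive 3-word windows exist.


Word trigrams from [7] words:
  Trigram 1: (dark wolf red)
  Trigram 2: (wolf red outside)
  Trigram 3: (red outside horse)
  Trigram 4: (outside horse road)
  Trigram 5: (horse road a)
Total word trigrams: 7 - 2 = 5

5


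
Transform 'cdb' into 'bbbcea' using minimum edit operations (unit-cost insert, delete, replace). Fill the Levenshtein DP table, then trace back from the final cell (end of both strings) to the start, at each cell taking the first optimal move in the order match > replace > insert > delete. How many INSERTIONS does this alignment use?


Edit distance = 5. Backtracking from cell (3, 6) with preference match > replace > insert > delete,
then listing the resulting alignment 'cdb' -> 'bbbcea' left to right:
  Step 1: insert 'b' [insertion #1]
  Step 2: insert 'b' [insertion #2]
  Step 3: insert 'b' [insertion #3]
  Step 4: keep 'c'
  Step 5: replace d->e
  Step 6: replace b->a
Total insertions: 3

3


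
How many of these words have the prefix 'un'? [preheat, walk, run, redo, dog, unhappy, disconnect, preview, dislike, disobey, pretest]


Checking each word for prefix 'un':
  'preheat' -> no (count: 0)
  'walk' -> no (count: 0)
  'run' -> no (count: 0)
  'redo' -> no (count: 0)
  'dog' -> no (count: 0)
  'unhappy' -> YES, starts with 'un' (count: 1)
  'disconnect' -> no (count: 1)
  'preview' -> no (count: 1)
  'dislike' -> no (count: 1)
  'disobey' -> no (count: 1)
  'pretest' -> no (count: 1)
Total with prefix 'un': 1

1


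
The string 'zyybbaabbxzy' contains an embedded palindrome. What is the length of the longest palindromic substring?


Scanning 'zyybbaabbxzy' for palindromic substrings.
Substring at positions 3-8: 'bbaabb'.
Check: reverse('bbaabb') = 'bbaabb' -> palindrome confirmed.
Neighbouring characters ('y' / 'x') break symmetry, so it cannot extend further.
No longer palindromic substring exists; longest length = 6

6


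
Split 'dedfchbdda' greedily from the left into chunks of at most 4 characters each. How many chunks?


'dedfchbdda' has 10 characters.
Chunking with max size 4:
  Chunk 1: 'dedf' (positions 0-3)
  Chunk 2: 'chbd' (positions 4-7)
  Chunk 3: 'da' (positions 8-9)
Total chunks: ceil(10 / 4) = 3

3


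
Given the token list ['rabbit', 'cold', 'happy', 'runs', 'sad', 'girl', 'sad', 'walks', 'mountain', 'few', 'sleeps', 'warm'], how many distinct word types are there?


Listing all tokens and tracking unique types:
  Token 1: 'rabbit' -> NEW (unique so far: 1)
  Token 2: 'cold' -> NEW (unique so far: 2)
  Token 3: 'happy' -> NEW (unique so far: 3)
  Token 4: 'runs' -> NEW (unique so far: 4)
  Token 5: 'sad' -> NEW (unique so far: 5)
  Token 6: 'girl' -> NEW (unique so far: 6)
  Token 7: 'sad' -> duplicate (unique so far: 6)
  Token 8: 'walks' -> NEW (unique so far: 7)
  Token 9: 'mountain' -> NEW (unique so far: 8)
  Token 10: 'few' -> NEW (unique so far: 9)
  Token 11: 'sleeps' -> NEW (unique so far: 10)
  Token 12: 'warm' -> NEW (unique so far: 11)
Unique types: ('cold', 'few', 'girl', 'happy', 'mountain', 'rabbit', 'runs', 'sad', 'sleeps', 'walks', 'warm')
Vocabulary size: 11

11


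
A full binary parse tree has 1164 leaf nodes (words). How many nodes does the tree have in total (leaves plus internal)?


Leaf nodes (terminals): 1164
Internal nodes = n - 1 = 1164 - 1 = 1163
Total = leaves + internal = 1164 + 1163 = 2327

2327


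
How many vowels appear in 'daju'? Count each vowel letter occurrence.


Scanning each character of 'daju':
  Position 1: 'd' -> consonant (running count: 0)
  Position 2: 'a' -> vowel (running count: 1)
  Position 3: 'j' -> consonant (running count: 1)
  Position 4: 'u' -> vowel (running count: 2)
Total vowels: 2

2


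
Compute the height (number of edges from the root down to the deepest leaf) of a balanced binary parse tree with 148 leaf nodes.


In a balanced binary tree with n leaves the deepest leaf is ceil(log2(n)) edges below the root.
log2(148) = 7.2095
ceil(7.2095) = 8
height (edges) = 8

8


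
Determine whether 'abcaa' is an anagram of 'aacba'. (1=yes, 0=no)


Sort characters of 'abcaa': 'aaabc'
Sort characters of 'aacba': 'aaabc'
Sorted forms match -> they ARE anagrams
Result: 1

1


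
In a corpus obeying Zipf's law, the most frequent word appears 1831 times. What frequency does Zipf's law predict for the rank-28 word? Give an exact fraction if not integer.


Zipf's law: freq(rank) = f1 / rank
f1 = 1831, rank = 28
freq = 1831 / 28
GCD(1831, 28) = 1
Simplified: 1831/28

1831/28


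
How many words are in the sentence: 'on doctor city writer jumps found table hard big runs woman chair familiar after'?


Counting words by splitting on spaces:
  Word 1: 'on'
  Word 2: 'doctor'
  Word 3: 'city'
  Word 4: 'writer'
  Word 5: 'jumps'
  Word 6: 'found'
  Word 7: 'table'
  Word 8: 'hard'
  Word 9: 'big'
  Word 10: 'runs'
  Word 11: 'woman'
  Word 12: 'chair'
  Word 13: 'familiar'
  Word 14: 'after'
Total words: 14

14


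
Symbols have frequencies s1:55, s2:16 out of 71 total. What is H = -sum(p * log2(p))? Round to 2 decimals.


Computing entropy H = -sum(p_i * log2(p_i)):
  s1: p = 55/71 = 0.7746, -p*log2(p) = 0.2854
  s2: p = 16/71 = 0.2254, -p*log2(p) = 0.4845
H = sum of terms = 0.7699
Rounded to 2 decimals: 0.77

0.77


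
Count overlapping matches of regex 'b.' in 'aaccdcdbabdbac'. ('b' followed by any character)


Pattern: b. means 'b' followed by any character.
Scanning 'aaccdcdbabdbac' position-by-position:
  Pos 0: window 'aa' -> no
  Pos 1: window 'ac' -> no
  Pos 2: window 'cc' -> no
  Pos 3: window 'cd' -> no
  Pos 4: window 'dc' -> no
  Pos 5: window 'cd' -> no
  Pos 6: window 'db' -> no
  Pos 7: window 'ba' -> MATCH
  Pos 8: window 'ab' -> no
  Pos 9: window 'bd' -> MATCH
  Pos 10: window 'db' -> no
  Pos 11: window 'ba' -> MATCH
  Pos 12: window 'ac' -> no
  Pos 13: window 'c' -> no
Total matches: 3

3


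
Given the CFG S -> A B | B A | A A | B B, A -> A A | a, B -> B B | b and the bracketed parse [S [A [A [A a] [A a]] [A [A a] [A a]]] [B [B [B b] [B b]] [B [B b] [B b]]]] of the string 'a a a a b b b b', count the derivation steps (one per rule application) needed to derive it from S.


Every bracketed nonterminal node [X ...] in the tree is produced by exactly one rule application.
Reading the tree off as a leftmost derivation:
  Step 1: S  =>  A B   (applied S -> A B)
  Step 2: A B  =>  A A B   (applied A -> A A)
  Step 3: A A B  =>  A A A B   (applied A -> A A)
  Step 4: A A A B  =>  a A A B   (applied A -> a)
  Step 5: a A A B  =>  a a A B   (applied A -> a)
  Step 6: a a A B  =>  a a A A B   (applied A -> A A)
  Step 7: a a A A B  =>  a a a A B   (applied A -> a)
  Step 8: a a a A B  =>  a a a a B   (applied A -> a)
  Step 9: a a a a B  =>  a a a a B B   (applied B -> B B)
  Step 10: a a a a B B  =>  a a a a B B B   (applied B -> B B)
  Step 11: a a a a B B B  =>  a a a a b B B   (applied B -> b)
  Step 12: a a a a b B B  =>  a a a a b b B   (applied B -> b)
  Step 13: a a a a b b B  =>  a a a a b b B B   (applied B -> B B)
  Step 14: a a a a b b B B  =>  a a a a b b b B   (applied B -> b)
  Step 15: a a a a b b b B  =>  a a a a b b b b   (applied B -> b)
Final yield: a a a a b b b b
Total rewrite steps: 15

15


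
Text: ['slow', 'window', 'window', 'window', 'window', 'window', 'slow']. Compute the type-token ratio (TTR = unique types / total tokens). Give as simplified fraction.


Tokens: 7
Unique types: ('slow', 'window') = 2
TTR = 2/7
Already in lowest terms.

2/7


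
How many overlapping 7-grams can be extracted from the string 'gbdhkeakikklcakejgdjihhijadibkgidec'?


String 'gbdhkeakikklcakejgdjihhijadibkgidec' has length L = 35.
Number of overlapping n-grams = L - n + 1
Substituting: 35 - 7 + 1 = 29

29


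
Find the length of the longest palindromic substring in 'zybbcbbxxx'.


Scanning 'zybbcbbxxx' for palindromic substrings.
Substring at positions 2-6: 'bbcbb'.
Check: reverse('bbcbb') = 'bbcbb' -> palindrome confirmed.
Neighbouring characters ('y' / 'x') break symmetry, so it cannot extend further.
No longer palindromic substring exists; longest length = 5

5


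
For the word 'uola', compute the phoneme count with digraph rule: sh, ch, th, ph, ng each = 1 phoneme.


Parsing 'uola' greedily, digraphs first:
  'u' -> vowel phoneme (phonemes so far: 1)
  'o' -> vowel phoneme (phonemes so far: 2)
  'l' -> consonant phoneme (phonemes so far: 3)
  'a' -> vowel phoneme (phonemes so far: 4)
Total phonemes: 4

4


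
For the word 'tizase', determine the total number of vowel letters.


Scanning each character of 'tizase':
  Position 1: 't' -> consonant (running count: 0)
  Position 2: 'i' -> vowel (running count: 1)
  Position 3: 'z' -> consonant (running count: 1)
  Position 4: 'a' -> vowel (running count: 2)
  Position 5: 's' -> consonant (running count: 2)
  Position 6: 'e' -> vowel (running count: 3)
Total vowels: 3

3


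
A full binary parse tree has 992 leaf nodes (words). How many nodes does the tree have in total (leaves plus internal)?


Leaf nodes (terminals): 992
Internal nodes = n - 1 = 992 - 1 = 991
Total = leaves + internal = 992 + 991 = 1983

1983


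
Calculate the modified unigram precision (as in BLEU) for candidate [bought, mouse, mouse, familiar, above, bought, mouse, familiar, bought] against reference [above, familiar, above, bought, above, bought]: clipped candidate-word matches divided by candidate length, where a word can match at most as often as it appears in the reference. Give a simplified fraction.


Reference word counts: {'above': 3, 'bought': 2, 'familiar': 1}
Checking each candidate word (with clipping):
  'bought' -> in reference (ref count 2, used 1/2) -> match (matches: 1)
  'mouse' -> not in reference -> no match (matches: 1)
  'mouse' -> not in reference -> no match (matches: 1)
  'familiar' -> in reference (ref count 1, used 1/1) -> match (matches: 2)
  'above' -> in reference (ref count 3, used 1/3) -> match (matches: 3)
  'bought' -> in reference (ref count 2, used 2/2) -> match (matches: 4)
  'mouse' -> not in reference -> no match (matches: 4)
  'familiar' -> ref count 1 already used up (1/1) -> clipped, no match (matches: 4)
  'bought' -> ref count 2 already used up (2/2) -> clipped, no match (matches: 4)
Clipped matches: 4, Candidate length: 9
Precision = 4/9

4/9


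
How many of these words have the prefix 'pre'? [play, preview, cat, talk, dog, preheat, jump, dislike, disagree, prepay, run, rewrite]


Checking each word for prefix 'pre':
  'play' -> no (count: 0)
  'preview' -> YES, starts with 'pre' (count: 1)
  'cat' -> no (count: 1)
  'talk' -> no (count: 1)
  'dog' -> no (count: 1)
  'preheat' -> YES, starts with 'pre' (count: 2)
  'jump' -> no (count: 2)
  'dislike' -> no (count: 2)
  'disagree' -> no (count: 2)
  'prepay' -> YES, starts with 'pre' (count: 3)
  'run' -> no (count: 3)
  'rewrite' -> no (count: 3)
Total with prefix 'pre': 3

3


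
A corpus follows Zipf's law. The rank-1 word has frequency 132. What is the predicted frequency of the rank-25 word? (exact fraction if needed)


Zipf's law: freq(rank) = f1 / rank
f1 = 132, rank = 25
freq = 132 / 25
GCD(132, 25) = 1
Simplified: 132/25

132/25


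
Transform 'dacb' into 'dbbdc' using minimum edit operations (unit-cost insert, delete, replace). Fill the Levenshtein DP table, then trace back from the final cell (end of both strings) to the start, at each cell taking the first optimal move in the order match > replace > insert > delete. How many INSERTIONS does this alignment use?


Edit distance = 4. Backtracking from cell (4, 5) with preference match > replace > insert > delete,
then listing the resulting alignment 'dacb' -> 'dbbdc' left to right:
  Step 1: keep 'd'
  Step 2: insert 'b' [insertion #1]
  Step 3: replace a->b
  Step 4: replace c->d
  Step 5: replace b->c
Total insertions: 1

1


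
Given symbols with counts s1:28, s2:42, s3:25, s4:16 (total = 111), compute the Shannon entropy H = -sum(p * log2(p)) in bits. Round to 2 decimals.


Computing entropy H = -sum(p_i * log2(p_i)):
  s1: p = 28/111 = 0.2523, -p*log2(p) = 0.5012
  s2: p = 42/111 = 0.3784, -p*log2(p) = 0.5305
  s3: p = 25/111 = 0.2252, -p*log2(p) = 0.4844
  s4: p = 16/111 = 0.1441, -p*log2(p) = 0.4028
H = sum of terms = 1.9189
Rounded to 2 decimals: 1.92

1.92


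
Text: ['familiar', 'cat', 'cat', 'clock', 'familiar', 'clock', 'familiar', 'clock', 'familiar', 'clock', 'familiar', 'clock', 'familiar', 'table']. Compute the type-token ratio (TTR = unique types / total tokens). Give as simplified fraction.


Tokens: 14
Unique types: ('cat', 'clock', 'familiar', 'table') = 4
TTR = 4/14
Simplify: divide both by 2 -> 2/7
TTR = 2/7

2/7


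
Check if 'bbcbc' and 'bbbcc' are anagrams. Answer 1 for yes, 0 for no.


Sort characters of 'bbcbc': 'bbbcc'
Sort characters of 'bbbcc': 'bbbcc'
Sorted forms match -> they ARE anagrams
Result: 1

1


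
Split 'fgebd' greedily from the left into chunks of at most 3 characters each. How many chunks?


'fgebd' has 5 characters.
Chunking with max size 3:
  Chunk 1: 'fge' (positions 0-2)
  Chunk 2: 'bd' (positions 3-4)
Total chunks: ceil(5 / 3) = 2

2


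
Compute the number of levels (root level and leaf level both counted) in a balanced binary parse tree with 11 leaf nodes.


In a balanced binary tree with n leaves the deepest leaf is ceil(log2(n)) edges below the root,
so counting node levels inclusive of root and leaves gives ceil(log2(n)) + 1 levels.
log2(11) = 3.4594
ceil(3.4594) = 4
levels = 4 + 1 = 5

5


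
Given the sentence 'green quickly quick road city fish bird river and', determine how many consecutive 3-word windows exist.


Word trigrams from [9] words:
  Trigram 1: (green quickly quick)
  Trigram 2: (quickly quick road)
  Trigram 3: (quick road city)
  Trigram 4: (road city fish)
  Trigram 5: (city fish bird)
  Trigram 6: (fish bird river)
  Trigram 7: (bird river and)
Total word trigrams: 9 - 2 = 7

7


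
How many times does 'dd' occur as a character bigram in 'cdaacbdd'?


Scanning 'cdaacbdd' for bigram 'dd':
  Position 0: 'cd' -> no
  Position 1: 'da' -> no
  Position 2: 'aa' -> no
  Position 3: 'ac' -> no
  Position 4: 'cb' -> no
  Position 5: 'bd' -> no
  Position 6: 'dd' -> MATCH
Total matches: 1

1


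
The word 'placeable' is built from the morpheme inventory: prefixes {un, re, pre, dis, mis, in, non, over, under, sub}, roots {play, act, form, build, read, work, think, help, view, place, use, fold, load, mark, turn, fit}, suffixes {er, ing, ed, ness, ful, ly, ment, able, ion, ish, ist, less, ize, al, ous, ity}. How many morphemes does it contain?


Segmenting 'placeable' against the inventory:
  'place' -> root (morpheme 1)
  'able' -> suffix (morpheme 2)
Total morphemes: 2

2


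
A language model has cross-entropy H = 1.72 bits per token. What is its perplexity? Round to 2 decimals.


Perplexity formula: PP = 2^H
H = 1.72
PP = 2^1.72
Decompose: 2^1.72 = 2^1 * 2^0.72
2^1 = 2, 2^0.72 ~ 1.6471820
PP ~ 2 * 1.6471820 = 3.2943640
Rounded to 2 decimals: 3.29

3.29


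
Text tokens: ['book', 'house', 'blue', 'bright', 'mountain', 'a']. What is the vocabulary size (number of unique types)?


Listing all tokens and tracking unique types:
  Token 1: 'book' -> NEW (unique so far: 1)
  Token 2: 'house' -> NEW (unique so far: 2)
  Token 3: 'blue' -> NEW (unique so far: 3)
  Token 4: 'bright' -> NEW (unique so far: 4)
  Token 5: 'mountain' -> NEW (unique so far: 5)
  Token 6: 'a' -> NEW (unique so far: 6)
Unique types: ('a', 'blue', 'book', 'bright', 'house', 'mountain')
Vocabulary size: 6

6


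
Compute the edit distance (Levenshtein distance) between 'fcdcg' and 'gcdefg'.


Building DP table for s1='fcdcg' (len 5) and s2='gcdefg' (len 6):
       g  c  d  e  f  g
    0  1  2  3  4  5  6
  f 1  1  2  3  4  4  5
  c 2  2  1  2  3  4  5
  d 3  3  2  1  2  3  4
  c 4  4  3  2  2  3  4
  g 5  4  4  3  3  3  3
Edit distance = dp[5][6] = 3

3


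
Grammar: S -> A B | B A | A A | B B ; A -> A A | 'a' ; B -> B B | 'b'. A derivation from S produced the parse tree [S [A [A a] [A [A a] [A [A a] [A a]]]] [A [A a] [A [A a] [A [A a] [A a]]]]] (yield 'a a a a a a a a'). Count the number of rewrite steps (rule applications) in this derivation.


Every bracketed nonterminal node [X ...] in the tree is produced by exactly one rule application.
Reading the tree off as a leftmost derivation:
  Step 1: S  =>  A A   (applied S -> A A)
  Step 2: A A  =>  A A A   (applied A -> A A)
  Step 3: A A A  =>  a A A   (applied A -> a)
  Step 4: a A A  =>  a A A A   (applied A -> A A)
  Step 5: a A A A  =>  a a A A   (applied A -> a)
  Step 6: a a A A  =>  a a A A A   (applied A -> A A)
  Step 7: a a A A A  =>  a a a A A   (applied A -> a)
  Step 8: a a a A A  =>  a a a a A   (applied A -> a)
  Step 9: a a a a A  =>  a a a a A A   (applied A -> A A)
  Step 10: a a a a A A  =>  a a a a a A   (applied A -> a)
  Step 11: a a a a a A  =>  a a a a a A A   (applied A -> A A)
  Step 12: a a a a a A A  =>  a a a a a a A   (applied A -> a)
  Step 13: a a a a a a A  =>  a a a a a a A A   (applied A -> A A)
  Step 14: a a a a a a A A  =>  a a a a a a a A   (applied A -> a)
  Step 15: a a a a a a a A  =>  a a a a a a a a   (applied A -> a)
Final yield: a a a a a a a a
Total rewrite steps: 15

15


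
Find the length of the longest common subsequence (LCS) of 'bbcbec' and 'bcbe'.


DP table for LCS of 'bbcbec' and 'bcbe':
       b  c  b  e
    0  0  0  0  0
  b 0  1  1  1  1
  b 0  1  1  2  2
  c 0  1  2  2  2
  b 0  1  2  3  3
  e 0  1  2  3  4
  c 0  1  2  3  4
LCS: 'bcbe'
LCS length = 4

4


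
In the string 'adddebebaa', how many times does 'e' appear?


Scanning 'adddebebaa' for 'e':
  Position 4: 'e' -> MATCH (count: 1)
  Position 6: 'e' -> MATCH (count: 2)
Total occurrences of 'e': 2

2


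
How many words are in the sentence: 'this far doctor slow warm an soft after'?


Counting words by splitting on spaces:
  Word 1: 'this'
  Word 2: 'far'
  Word 3: 'doctor'
  Word 4: 'slow'
  Word 5: 'warm'
  Word 6: 'an'
  Word 7: 'soft'
  Word 8: 'after'
Total words: 8

8


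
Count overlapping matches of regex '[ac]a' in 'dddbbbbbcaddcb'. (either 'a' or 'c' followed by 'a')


Pattern: [ac]a means either 'a' or 'c' followed by 'a'.
Scanning 'dddbbbbbcaddcb' position-by-position:
  Pos 0: window 'dd' -> no
  Pos 1: window 'dd' -> no
  Pos 2: window 'db' -> no
  Pos 3: window 'bb' -> no
  Pos 4: window 'bb' -> no
  Pos 5: window 'bb' -> no
  Pos 6: window 'bb' -> no
  Pos 7: window 'bc' -> no
  Pos 8: window 'ca' -> MATCH
  Pos 9: window 'ad' -> no
  Pos 10: window 'dd' -> no
  Pos 11: window 'dc' -> no
  Pos 12: window 'cb' -> no
  Pos 13: window 'b' -> no
Total matches: 1

1


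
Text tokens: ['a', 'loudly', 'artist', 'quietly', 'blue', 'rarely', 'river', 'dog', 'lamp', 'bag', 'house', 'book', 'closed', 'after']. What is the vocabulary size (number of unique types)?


Listing all tokens and tracking unique types:
  Token 1: 'a' -> NEW (unique so far: 1)
  Token 2: 'loudly' -> NEW (unique so far: 2)
  Token 3: 'artist' -> NEW (unique so far: 3)
  Token 4: 'quietly' -> NEW (unique so far: 4)
  Token 5: 'blue' -> NEW (unique so far: 5)
  Token 6: 'rarely' -> NEW (unique so far: 6)
  Token 7: 'river' -> NEW (unique so far: 7)
  Token 8: 'dog' -> NEW (unique so far: 8)
  Token 9: 'lamp' -> NEW (unique so far: 9)
  Token 10: 'bag' -> NEW (unique so far: 10)
  Token 11: 'house' -> NEW (unique so far: 11)
  Token 12: 'book' -> NEW (unique so far: 12)
  Token 13: 'closed' -> NEW (unique so far: 13)
  Token 14: 'after' -> NEW (unique so far: 14)
Unique types: ('a', 'after', 'artist', 'bag', 'blue', 'book', 'closed', 'dog', 'house', 'lamp', 'loudly', 'quietly', 'rarely', 'river')
Vocabulary size: 14

14


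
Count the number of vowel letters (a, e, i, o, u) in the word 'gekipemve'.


Scanning each character of 'gekipemve':
  Position 1: 'g' -> consonant (running count: 0)
  Position 2: 'e' -> vowel (running count: 1)
  Position 3: 'k' -> consonant (running count: 1)
  Position 4: 'i' -> vowel (running count: 2)
  Position 5: 'p' -> consonant (running count: 2)
  Position 6: 'e' -> vowel (running count: 3)
  Position 7: 'm' -> consonant (running count: 3)
  Position 8: 'v' -> consonant (running count: 3)
  Position 9: 'e' -> vowel (running count: 4)
Total vowels: 4

4


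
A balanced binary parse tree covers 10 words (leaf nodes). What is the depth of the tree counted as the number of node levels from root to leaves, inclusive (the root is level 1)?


In a balanced binary tree with n leaves the deepest leaf is ceil(log2(n)) edges below the root,
so counting node levels inclusive of root and leaves gives ceil(log2(n)) + 1 levels.
log2(10) = 3.3219
ceil(3.3219) = 4
levels = 4 + 1 = 5

5


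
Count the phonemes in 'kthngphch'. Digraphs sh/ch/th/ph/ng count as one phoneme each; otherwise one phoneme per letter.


Parsing 'kthngphch' greedily, digraphs first:
  'k' -> consonant phoneme (phonemes so far: 1)
  'th' -> digraph (1 consonant phoneme) (phonemes so far: 2)
  'ng' -> digraph (1 consonant phoneme) (phonemes so far: 3)
  'ph' -> digraph (1 consonant phoneme) (phonemes so far: 4)
  'ch' -> digraph (1 consonant phoneme) (phonemes so far: 5)
Total phonemes: 5

5


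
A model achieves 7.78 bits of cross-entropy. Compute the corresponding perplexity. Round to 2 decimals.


Perplexity formula: PP = 2^H
H = 7.78
PP = 2^7.78
Decompose: 2^7.78 = 2^7 * 2^0.78
2^7 = 128, 2^0.78 ~ 1.7171309
PP ~ 128 * 1.7171309 = 219.7927552
Rounded to 2 decimals: 219.79

219.79


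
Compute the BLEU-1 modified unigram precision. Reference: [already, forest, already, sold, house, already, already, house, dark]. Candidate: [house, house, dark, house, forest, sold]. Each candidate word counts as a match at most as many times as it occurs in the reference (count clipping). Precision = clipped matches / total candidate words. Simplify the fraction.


Reference word counts: {'already': 4, 'dark': 1, 'forest': 1, 'house': 2, 'sold': 1}
Checking each candidate word (with clipping):
  'house' -> in reference (ref count 2, used 1/2) -> match (matches: 1)
  'house' -> in reference (ref count 2, used 2/2) -> match (matches: 2)
  'dark' -> in reference (ref count 1, used 1/1) -> match (matches: 3)
  'house' -> ref count 2 already used up (2/2) -> clipped, no match (matches: 3)
  'forest' -> in reference (ref count 1, used 1/1) -> match (matches: 4)
  'sold' -> in reference (ref count 1, used 1/1) -> match (matches: 5)
Clipped matches: 5, Candidate length: 6
Precision = 5/6

5/6


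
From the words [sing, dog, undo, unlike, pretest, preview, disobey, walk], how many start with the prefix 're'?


Checking each word for prefix 're':
  'sing' -> no (count: 0)
  'dog' -> no (count: 0)
  'undo' -> no (count: 0)
  'unlike' -> no (count: 0)
  'pretest' -> no (count: 0)
  'preview' -> no (count: 0)
  'disobey' -> no (count: 0)
  'walk' -> no (count: 0)
Total with prefix 're': 0

0


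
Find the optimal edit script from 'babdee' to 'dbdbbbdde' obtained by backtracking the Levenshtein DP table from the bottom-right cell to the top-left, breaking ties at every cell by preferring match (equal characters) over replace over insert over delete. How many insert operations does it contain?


Edit distance = 5. Backtracking from cell (6, 9) with preference match > replace > insert > delete,
then listing the resulting alignment 'babdee' -> 'dbdbbbdde' left to right:
  Step 1: insert 'd' [insertion #1]
  Step 2: insert 'b' [insertion #2]
  Step 3: insert 'd' [insertion #3]
  Step 4: keep 'b'
  Step 5: replace a->b
  Step 6: keep 'b'
  Step 7: keep 'd'
  Step 8: replace e->d
  Step 9: keep 'e'
Total insertions: 3

3


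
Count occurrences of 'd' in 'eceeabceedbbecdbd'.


Scanning 'eceeabceedbbecdbd' for 'd':
  Position 9: 'd' -> MATCH (count: 1)
  Position 14: 'd' -> MATCH (count: 2)
  Position 16: 'd' -> MATCH (count: 3)
Total occurrences of 'd': 3

3


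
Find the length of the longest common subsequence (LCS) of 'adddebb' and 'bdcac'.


DP table for LCS of 'adddebb' and 'bdcac':
       b  d  c  a  c
    0  0  0  0  0  0
  a 0  0  0  0  1  1
  d 0  0  1  1  1  1
  d 0  0  1  1  1  1
  d 0  0  1  1  1  1
  e 0  0  1  1  1  1
  b 0  1  1  1  1  1
  b 0  1  1  1  1  1
LCS: 'a'
LCS length = 1

1


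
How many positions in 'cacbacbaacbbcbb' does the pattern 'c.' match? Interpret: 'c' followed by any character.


Pattern: c. means 'c' followed by any character.
Scanning 'cacbacbaacbbcbb' position-by-position:
  Pos 0: window 'ca' -> MATCH
  Pos 1: window 'ac' -> no
  Pos 2: window 'cb' -> MATCH
  Pos 3: window 'ba' -> no
  Pos 4: window 'ac' -> no
  Pos 5: window 'cb' -> MATCH
  Pos 6: window 'ba' -> no
  Pos 7: window 'aa' -> no
  Pos 8: window 'ac' -> no
  Pos 9: window 'cb' -> MATCH
  Pos 10: window 'bb' -> no
  Pos 11: window 'bc' -> no
  Pos 12: window 'cb' -> MATCH
  Pos 13: window 'bb' -> no
  Pos 14: window 'b' -> no
Total matches: 5

5


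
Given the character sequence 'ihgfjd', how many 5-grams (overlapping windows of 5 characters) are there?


String 'ihgfjd' has length L = 6.
Number of overlapping n-grams = L - n + 1
Substituting: 6 - 5 + 1 = 2

2


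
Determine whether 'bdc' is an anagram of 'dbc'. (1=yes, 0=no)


Sort characters of 'bdc': 'bcd'
Sort characters of 'dbc': 'bcd'
Sorted forms match -> they ARE anagrams
Result: 1

1


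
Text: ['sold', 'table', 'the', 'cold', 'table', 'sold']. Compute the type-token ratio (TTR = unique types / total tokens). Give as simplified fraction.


Tokens: 6
Unique types: ('cold', 'sold', 'table', 'the') = 4
TTR = 4/6
Simplify: divide both by 2 -> 2/3
TTR = 2/3

2/3


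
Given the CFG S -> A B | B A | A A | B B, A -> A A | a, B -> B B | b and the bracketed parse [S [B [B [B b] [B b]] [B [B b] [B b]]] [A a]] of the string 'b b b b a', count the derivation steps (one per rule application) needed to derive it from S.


Every bracketed nonterminal node [X ...] in the tree is produced by exactly one rule application.
Reading the tree off as a leftmost derivation:
  Step 1: S  =>  B A   (applied S -> B A)
  Step 2: B A  =>  B B A   (applied B -> B B)
  Step 3: B B A  =>  B B B A   (applied B -> B B)
  Step 4: B B B A  =>  b B B A   (applied B -> b)
  Step 5: b B B A  =>  b b B A   (applied B -> b)
  Step 6: b b B A  =>  b b B B A   (applied B -> B B)
  Step 7: b b B B A  =>  b b b B A   (applied B -> b)
  Step 8: b b b B A  =>  b b b b A   (applied B -> b)
  Step 9: b b b b A  =>  b b b b a   (applied A -> a)
Final yield: b b b b a
Total rewrite steps: 9

9


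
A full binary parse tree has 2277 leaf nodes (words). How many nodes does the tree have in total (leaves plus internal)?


Leaf nodes (terminals): 2277
Internal nodes = n - 1 = 2277 - 1 = 2276
Total = leaves + internal = 2277 + 2276 = 4553

4553


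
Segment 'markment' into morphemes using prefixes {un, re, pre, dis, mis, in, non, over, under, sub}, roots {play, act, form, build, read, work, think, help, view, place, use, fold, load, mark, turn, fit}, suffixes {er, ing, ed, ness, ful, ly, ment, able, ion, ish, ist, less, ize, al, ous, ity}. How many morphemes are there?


Segmenting 'markment' against the inventory:
  'mark' -> root (morpheme 1)
  'ment' -> suffix (morpheme 2)
Total morphemes: 2

2


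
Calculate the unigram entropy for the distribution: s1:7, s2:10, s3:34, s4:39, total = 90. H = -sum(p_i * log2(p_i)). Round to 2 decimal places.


Computing entropy H = -sum(p_i * log2(p_i)):
  s1: p = 7/90 = 0.0778, -p*log2(p) = 0.2866
  s2: p = 10/90 = 0.1111, -p*log2(p) = 0.3522
  s3: p = 34/90 = 0.3778, -p*log2(p) = 0.5305
  s4: p = 39/90 = 0.4333, -p*log2(p) = 0.5228
H = sum of terms = 1.6921
Rounded to 2 decimals: 1.69

1.69


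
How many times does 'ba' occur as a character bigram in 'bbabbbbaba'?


Scanning 'bbabbbbaba' for bigram 'ba':
  Position 0: 'bb' -> no
  Position 1: 'ba' -> MATCH
  Position 2: 'ab' -> no
  Position 3: 'bb' -> no
  Position 4: 'bb' -> no
  Position 5: 'bb' -> no
  Position 6: 'ba' -> MATCH
  Position 7: 'ab' -> no
  Position 8: 'ba' -> MATCH
Total matches: 3

3


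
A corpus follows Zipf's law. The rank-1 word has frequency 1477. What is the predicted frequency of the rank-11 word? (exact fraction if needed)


Zipf's law: freq(rank) = f1 / rank
f1 = 1477, rank = 11
freq = 1477 / 11
GCD(1477, 11) = 1
Simplified: 1477/11

1477/11


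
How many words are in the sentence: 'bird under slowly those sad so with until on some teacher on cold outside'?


Counting words by splitting on spaces:
  Word 1: 'bird'
  Word 2: 'under'
  Word 3: 'slowly'
  Word 4: 'those'
  Word 5: 'sad'
  Word 6: 'so'
  Word 7: 'with'
  Word 8: 'until'
  Word 9: 'on'
  Word 10: 'some'
  Word 11: 'teacher'
  Word 12: 'on'
  Word 13: 'cold'
  Word 14: 'outside'
Total words: 14

14


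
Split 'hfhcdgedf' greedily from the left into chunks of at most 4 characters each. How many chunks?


'hfhcdgedf' has 9 characters.
Chunking with max size 4:
  Chunk 1: 'hfhc' (positions 0-3)
  Chunk 2: 'dged' (positions 4-7)
  Chunk 3: 'f' (positions 8-8)
Total chunks: ceil(9 / 4) = 3

3


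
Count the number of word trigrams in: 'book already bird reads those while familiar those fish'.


Word trigrams from [9] words:
  Trigram 1: (book already bird)
  Trigram 2: (already bird reads)
  Trigram 3: (bird reads those)
  Trigram 4: (reads those while)
  Trigram 5: (those while familiar)
  Trigram 6: (while familiar those)
  Trigram 7: (familiar those fish)
Total word trigrams: 9 - 2 = 7

7


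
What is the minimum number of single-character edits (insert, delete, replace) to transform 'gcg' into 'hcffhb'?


Building DP table for s1='gcg' (len 3) and s2='hcffhb' (len 6):
       h  c  f  f  h  b
    0  1  2  3  4  5  6
  g 1  1  2  3  4  5  6
  c 2  2  1  2  3  4  5
  g 3  3  2  2  3  4  5
Edit distance = dp[3][6] = 5

5


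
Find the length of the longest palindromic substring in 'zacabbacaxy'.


Scanning 'zacabbacaxy' for palindromic substrings.
Substring at positions 1-8: 'acabbaca'.
Check: reverse('acabbaca') = 'acabbaca' -> palindrome confirmed.
Neighbouring characters ('z' / 'x') break symmetry, so it cannot extend further.
No longer palindromic substring exists; longest length = 8

8


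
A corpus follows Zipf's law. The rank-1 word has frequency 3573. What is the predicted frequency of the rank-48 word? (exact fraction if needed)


Zipf's law: freq(rank) = f1 / rank
f1 = 3573, rank = 48
freq = 3573 / 48
GCD(3573, 48) = 3
Simplified: 1191/16

1191/16


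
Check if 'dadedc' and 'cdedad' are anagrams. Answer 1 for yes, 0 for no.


Sort characters of 'dadedc': 'acddde'
Sort characters of 'cdedad': 'acddde'
Sorted forms match -> they ARE anagrams
Result: 1

1


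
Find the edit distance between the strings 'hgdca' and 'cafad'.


Building DP table for s1='hgdca' (len 5) and s2='cafad' (len 5):
       c  a  f  a  d
    0  1  2  3  4  5
  h 1  1  2  3  4  5
  g 2  2  2  3  4  5
  d 3  3  3  3  4  4
  c 4  3  4  4  4  5
  a 5  4  3  4  4  5
Edit distance = dp[5][5] = 5

5


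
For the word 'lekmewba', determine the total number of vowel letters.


Scanning each character of 'lekmewba':
  Position 1: 'l' -> consonant (running count: 0)
  Position 2: 'e' -> vowel (running count: 1)
  Position 3: 'k' -> consonant (running count: 1)
  Position 4: 'm' -> consonant (running count: 1)
  Position 5: 'e' -> vowel (running count: 2)
  Position 6: 'w' -> consonant (running count: 2)
  Position 7: 'b' -> consonant (running count: 2)
  Position 8: 'a' -> vowel (running count: 3)
Total vowels: 3

3


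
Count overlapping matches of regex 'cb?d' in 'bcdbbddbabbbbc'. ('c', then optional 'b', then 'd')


Pattern: cb?d means 'c', then optional 'b', then 'd'.
Scanning 'bcdbbddbabbbbc' position-by-position:
  Pos 0: window 'bcd' -> no
  Pos 1: window 'cdb' -> MATCH
  Pos 2: window 'dbb' -> no
  Pos 3: window 'bbd' -> no
  Pos 4: window 'bdd' -> no
  Pos 5: window 'ddb' -> no
  Pos 6: window 'dba' -> no
  Pos 7: window 'bab' -> no
  Pos 8: window 'abb' -> no
  Pos 9: window 'bbb' -> no
  Pos 10: window 'bbb' -> no
  Pos 11: window 'bbc' -> no
  Pos 12: window 'bc' -> no
  Pos 13: window 'c' -> no
Total matches: 1

1


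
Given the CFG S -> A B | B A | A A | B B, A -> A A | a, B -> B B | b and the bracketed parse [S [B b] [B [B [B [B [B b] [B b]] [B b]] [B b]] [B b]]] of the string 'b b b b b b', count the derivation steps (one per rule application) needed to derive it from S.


Every bracketed nonterminal node [X ...] in the tree is produced by exactly one rule application.
Reading the tree off as a leftmost derivation:
  Step 1: S  =>  B B   (applied S -> B B)
  Step 2: B B  =>  b B   (applied B -> b)
  Step 3: b B  =>  b B B   (applied B -> B B)
  Step 4: b B B  =>  b B B B   (applied B -> B B)
  Step 5: b B B B  =>  b B B B B   (applied B -> B B)
  Step 6: b B B B B  =>  b B B B B B   (applied B -> B B)
  Step 7: b B B B B B  =>  b b B B B B   (applied B -> b)
  Step 8: b b B B B B  =>  b b b B B B   (applied B -> b)
  Step 9: b b b B B B  =>  b b b b B B   (applied B -> b)
  Step 10: b b b b B B  =>  b b b b b B   (applied B -> b)
  Step 11: b b b b b B  =>  b b b b b b   (applied B -> b)
Final yield: b b b b b b
Total rewrite steps: 11

11


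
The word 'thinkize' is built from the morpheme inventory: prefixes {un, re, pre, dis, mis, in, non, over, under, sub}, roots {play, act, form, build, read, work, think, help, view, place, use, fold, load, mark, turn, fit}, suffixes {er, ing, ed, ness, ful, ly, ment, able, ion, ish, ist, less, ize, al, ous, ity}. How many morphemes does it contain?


Segmenting 'thinkize' against the inventory:
  'think' -> root (morpheme 1)
  'ize' -> suffix (morpheme 2)
Total morphemes: 2

2


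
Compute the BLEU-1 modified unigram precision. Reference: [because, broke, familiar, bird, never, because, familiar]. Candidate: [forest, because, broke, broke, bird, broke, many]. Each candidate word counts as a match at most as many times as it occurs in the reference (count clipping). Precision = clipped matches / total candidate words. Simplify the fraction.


Reference word counts: {'because': 2, 'bird': 1, 'broke': 1, 'familiar': 2, 'never': 1}
Checking each candidate word (with clipping):
  'forest' -> not in reference -> no match (matches: 0)
  'because' -> in reference (ref count 2, used 1/2) -> match (matches: 1)
  'broke' -> in reference (ref count 1, used 1/1) -> match (matches: 2)
  'broke' -> ref count 1 already used up (1/1) -> clipped, no match (matches: 2)
  'bird' -> in reference (ref count 1, used 1/1) -> match (matches: 3)
  'broke' -> ref count 1 already used up (1/1) -> clipped, no match (matches: 3)
  'many' -> not in reference -> no match (matches: 3)
Clipped matches: 3, Candidate length: 7
Precision = 3/7

3/7


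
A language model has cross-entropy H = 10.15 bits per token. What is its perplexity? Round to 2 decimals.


Perplexity formula: PP = 2^H
H = 10.15
PP = 2^10.15
Decompose: 2^10.15 = 2^10 * 2^0.15
2^10 = 1024, 2^0.15 ~ 1.1095695
PP ~ 1024 * 1.1095695 = 1136.1991680
Rounded to 2 decimals: 1136.20

1136.20


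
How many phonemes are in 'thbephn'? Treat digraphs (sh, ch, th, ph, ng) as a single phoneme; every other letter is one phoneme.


Parsing 'thbephn' greedily, digraphs first:
  'th' -> digraph (1 consonant phoneme) (phonemes so far: 1)
  'b' -> consonant phoneme (phonemes so far: 2)
  'e' -> vowel phoneme (phonemes so far: 3)
  'ph' -> digraph (1 consonant phoneme) (phonemes so far: 4)
  'n' -> consonant phoneme (phonemes so far: 5)
Total phonemes: 5

5


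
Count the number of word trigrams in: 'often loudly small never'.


Word trigrams from [4] words:
  Trigram 1: (often loudly small)
  Trigram 2: (loudly small never)
Total word trigrams: 4 - 2 = 2

2


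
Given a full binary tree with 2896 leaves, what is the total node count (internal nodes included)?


Leaf nodes (terminals): 2896
Internal nodes = n - 1 = 2896 - 1 = 2895
Total = leaves + internal = 2896 + 2895 = 5791

5791


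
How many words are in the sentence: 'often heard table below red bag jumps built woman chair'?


Counting words by splitting on spaces:
  Word 1: 'often'
  Word 2: 'heard'
  Word 3: 'table'
  Word 4: 'below'
  Word 5: 'red'
  Word 6: 'bag'
  Word 7: 'jumps'
  Word 8: 'built'
  Word 9: 'woman'
  Word 10: 'chair'
Total words: 10

10
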